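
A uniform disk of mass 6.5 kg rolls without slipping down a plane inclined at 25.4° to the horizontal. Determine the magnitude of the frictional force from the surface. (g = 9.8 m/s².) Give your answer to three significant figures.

For this body I = (1/2)MR², i.e. k = I/(MR²) = 0.5.
Newton's second law down the slope: Mg sinθ − f = Ma. The torque equation fR = Iα (with α = a/R) gives f = kMa.
Combining, a = g sinθ/(1+k) and f = kMa = kMg sinθ/(1+k).
f = 0.5 × 6.5 × 9.8 × sin25.4° / 1.5 ≈ 9.11 N.

f ≈ 9.11 N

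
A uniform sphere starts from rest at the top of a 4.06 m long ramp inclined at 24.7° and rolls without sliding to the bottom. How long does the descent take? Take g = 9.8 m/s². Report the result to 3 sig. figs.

t ≈ 1.67 s

With I = (2/5)MR², the ratio k = I/(MR²) is 0.4.
Translational: Mg sinθ − f = Ma. Rotational about the CM: fR = Iα = kMRa, so f = kMa.
Hence a = g sinθ/(1+k) = 9.8×sin24.7°/1.4 = 2.925 m/s².
With constant a from rest, t = √(2L/a) = √(2·4.06/2.925) ≈ 1.67 s.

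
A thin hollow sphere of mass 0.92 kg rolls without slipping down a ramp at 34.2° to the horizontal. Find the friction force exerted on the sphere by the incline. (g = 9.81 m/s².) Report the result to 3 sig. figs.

For this body I = (2/3)MR², i.e. k = I/(MR²) = 2/3.
Newton's second law down the slope: Mg sinθ − f = Ma. The torque equation fR = Iα (with α = a/R) gives f = kMa.
Combining, a = g sinθ/(1+k) and f = kMa = kMg sinθ/(1+k).
f = (2/3) × 0.92 × 9.81 × sin34.2° / 1.667 ≈ 2.03 N.

f ≈ 2.03 N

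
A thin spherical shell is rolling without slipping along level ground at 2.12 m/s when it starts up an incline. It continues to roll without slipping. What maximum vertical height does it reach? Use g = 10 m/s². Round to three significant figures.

h ≈ 0.375 m

Here I = (2/3)MR², so the shape factor k = I/(MR²) = 2/3.
Pure rolling means v = ωR; then KE = ½Mv² + ½I(v/R)² = ½(1+k)Mv² = (5/6)Mv².
At the top the kinetic energy is zero, so (5/6)Mv₀² = Mgh.
Thus h = (1+k)v₀²/(2g) = 1.667 × 2.12² / (2 × 10) ≈ 0.375 m.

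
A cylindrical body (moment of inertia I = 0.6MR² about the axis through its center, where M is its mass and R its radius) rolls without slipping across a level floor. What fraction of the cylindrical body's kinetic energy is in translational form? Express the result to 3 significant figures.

Here I = 0.6MR², so the shape factor k = I/(MR²) = 0.6.
With ω = v/R, KE_trans = ½Mv² and KE_rot = ½Iω² = ½kMv², so KE_total = ½(1+k)Mv².
The translational fraction is therefore 1/(1+k) = 1/1.6 ≈ 0.625.

fraction ≈ 0.625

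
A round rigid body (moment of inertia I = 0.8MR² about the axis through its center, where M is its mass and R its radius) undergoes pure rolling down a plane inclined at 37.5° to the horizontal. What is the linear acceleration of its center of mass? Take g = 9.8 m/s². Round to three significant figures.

Here I = 0.8MR², so the shape factor k = I/(MR²) = 0.8.
Translational: Mg sinθ − f = Ma. Rotational about the CM: fR = Iα = kMRa, so f = kMa.
Eliminating f: Mg sinθ = (1+k)Ma, so a = g sinθ/(1+k) = 9.8 × sin37.5° / 1.8 ≈ 3.31 m/s².

a ≈ 3.31 m/s²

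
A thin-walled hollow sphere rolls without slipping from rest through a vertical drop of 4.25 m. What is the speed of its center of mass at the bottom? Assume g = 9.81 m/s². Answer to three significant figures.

v ≈ 7.07 m/s

For this body I = (2/3)MR², i.e. k = I/(MR²) = 2/3.
Pure rolling means v = ωR; then KE = ½Mv² + ½I(v/R)² = ½(1+k)Mv² = (5/6)Mv².
Energy conservation: Mgh = (5/6)Mv², so v = √(2gh/(1+k)) = √(2 × 9.81 × 4.25 / 1.667) ≈ 7.07 m/s.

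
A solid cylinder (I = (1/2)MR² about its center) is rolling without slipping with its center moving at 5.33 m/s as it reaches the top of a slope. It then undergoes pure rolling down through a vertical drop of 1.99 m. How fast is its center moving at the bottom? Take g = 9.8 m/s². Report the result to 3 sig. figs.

For this body I = (1/2)MR², i.e. k = I/(MR²) = 0.5.
Pure rolling means v = ωR; then KE = ½Mv² + ½I(v/R)² = ½(1+k)Mv² = (3/4)Mv².
Energy conservation: (3/4)Mv₀² + Mgh = (3/4)Mv², so v² = v₀² + 2gh/(1+k).
v = √(5.33² + 2×9.8×1.99/1.5) = √54.41 ≈ 7.38 m/s.

v ≈ 7.38 m/s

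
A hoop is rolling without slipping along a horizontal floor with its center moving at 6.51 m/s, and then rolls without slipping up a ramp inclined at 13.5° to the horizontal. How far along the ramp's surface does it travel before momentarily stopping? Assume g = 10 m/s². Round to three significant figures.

d ≈ 18.2 m

For this body I = MR², i.e. k = I/(MR²) = 1.
Pure rolling means v = ωR; then KE = ½Mv² + ½I(v/R)² = ½(1+k)Mv² = Mv².
Setting this equal to Mgh gives the vertical rise h = (1+k)v₀²/(2g) = 2×6.51²/(2×10) = 4.238 m.
The distance along the slope is d = h/sinθ = 4.238/sin13.5° ≈ 18.2 m.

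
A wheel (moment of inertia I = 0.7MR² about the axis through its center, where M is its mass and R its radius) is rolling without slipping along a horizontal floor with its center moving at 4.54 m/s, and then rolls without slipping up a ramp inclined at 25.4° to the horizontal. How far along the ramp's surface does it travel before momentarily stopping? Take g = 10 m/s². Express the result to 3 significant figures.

d ≈ 4.08 m

Here I = 0.7MR², so the shape factor k = I/(MR²) = 0.7.
Rolling without slipping gives ω = v/R, so the total kinetic energy is ½Mv² + ½Iω² = ½(1+k)Mv² = (17/20)Mv².
Setting this equal to Mgh gives the vertical rise h = (1+k)v₀²/(2g) = 1.7×4.54²/(2×10) = 1.752 m.
Along the incline, d = h/sinθ = 1.752/sin25.4° ≈ 4.08 m.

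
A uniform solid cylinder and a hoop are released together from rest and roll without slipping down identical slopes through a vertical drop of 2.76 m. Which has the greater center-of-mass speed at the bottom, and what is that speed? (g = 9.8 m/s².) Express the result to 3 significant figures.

the uniform solid cylinder, at v ≈ 6.01 m/s

For rolling without slipping, Mgh = ½(1+k)Mv² where k = I/(MR²), so v = √(2gh/(1+k)).
Uniform solid cylinder: k = 0.5, giving v = √(2×9.8×2.76/1.5) = 6.005 m/s.
Hoop: k = 1, giving v = √(2×9.8×2.76/2) = 5.201 m/s.
The smaller k wins: the uniform solid cylinder, at ≈ 6.01 m/s.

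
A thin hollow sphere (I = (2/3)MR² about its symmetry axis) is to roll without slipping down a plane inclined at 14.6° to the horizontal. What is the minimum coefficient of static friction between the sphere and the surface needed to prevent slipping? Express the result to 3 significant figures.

μ_min ≈ 0.104

With I = (2/3)MR², the ratio k = I/(MR²) is 2/3.
Newton's second law down the slope: Mg sinθ − f = Ma. The torque equation fR = Iα (with α = a/R) gives f = kMa.
These give a = g sinθ/(1+k) and the required friction f = kMg sinθ/(1+k).
With N = Mg cosθ, the no-slip condition f ≤ μN gives μ_min = f/N = k tanθ/(1+k).
μ_min = (2/3) × tan14.6° / 1.667 ≈ 0.104.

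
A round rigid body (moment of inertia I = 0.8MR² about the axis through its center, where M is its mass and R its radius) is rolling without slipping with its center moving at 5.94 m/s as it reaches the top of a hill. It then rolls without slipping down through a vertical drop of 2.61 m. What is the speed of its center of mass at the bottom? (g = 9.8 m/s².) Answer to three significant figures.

v ≈ 7.98 m/s

With I = 0.8MR², the ratio k = I/(MR²) is 0.8.
The rolling condition ω = v/R makes the rotational term ½I(v/R)² = ½kMv², so KE_total = ½(1+k)Mv² = (9/10)Mv².
Energy conservation: (9/10)Mv₀² + Mgh = (9/10)Mv², so v² = v₀² + 2gh/(1+k).
v = √(5.94² + 2×9.8×2.61/1.8) = √63.7 ≈ 7.98 m/s.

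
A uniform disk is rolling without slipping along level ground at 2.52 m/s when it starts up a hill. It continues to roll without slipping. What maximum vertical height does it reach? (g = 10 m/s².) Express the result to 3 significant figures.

Here I = (1/2)MR², so the shape factor k = I/(MR²) = 0.5.
The rolling condition ω = v/R makes the rotational term ½I(v/R)² = ½kMv², so KE_total = ½(1+k)Mv² = (3/4)Mv².
At the top the kinetic energy is zero, so (3/4)Mv₀² = Mgh.
Thus h = (1+k)v₀²/(2g) = 1.5 × 2.52² / (2 × 10) ≈ 0.476 m.

h ≈ 0.476 m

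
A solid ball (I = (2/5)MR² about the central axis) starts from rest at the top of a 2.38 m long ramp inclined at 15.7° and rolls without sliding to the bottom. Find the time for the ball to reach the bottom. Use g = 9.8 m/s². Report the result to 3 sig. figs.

The moment of inertia is (2/5)MR², giving k ≡ I/(MR²) = 0.4.
Newton's second law down the slope: Mg sinθ − f = Ma. The torque equation fR = Iα (with α = a/R) gives f = kMa.
Hence a = g sinθ/(1+k) = 9.8×sin15.7°/1.4 = 1.894 m/s².
Starting from rest, L = ½at², so t = √(2L/a) = √(2×2.38/1.894) ≈ 1.59 s.

t ≈ 1.59 s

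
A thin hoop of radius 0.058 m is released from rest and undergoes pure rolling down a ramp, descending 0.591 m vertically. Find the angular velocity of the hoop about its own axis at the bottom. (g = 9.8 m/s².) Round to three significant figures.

ω ≈ 41.5 rad/s

With I = MR², the ratio k = I/(MR²) is 1.
Pure rolling means v = ωR; then KE = ½Mv² + ½I(v/R)² = ½(1+k)Mv² = Mv².
Energy conservation Mgh = ½(1+k)Mv² gives v = √(2gh/(1+k)) = √(2 × 9.8 × 0.591 / 2) = 2.407 m/s.
Then ω = v/R = 2.407 / 0.058 ≈ 41.5 rad/s.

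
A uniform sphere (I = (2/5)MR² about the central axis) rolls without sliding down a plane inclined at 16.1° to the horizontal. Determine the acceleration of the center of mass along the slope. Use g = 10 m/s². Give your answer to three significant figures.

The moment of inertia is (2/5)MR², giving k ≡ I/(MR²) = 0.4.
Translational: Mg sinθ − f = Ma. Rotational about the CM: fR = Iα = kMRa, so f = kMa.
Eliminating f: Mg sinθ = (1+k)Ma, so a = g sinθ/(1+k) = 10 × sin16.1° / 1.4 ≈ 1.98 m/s².

a ≈ 1.98 m/s²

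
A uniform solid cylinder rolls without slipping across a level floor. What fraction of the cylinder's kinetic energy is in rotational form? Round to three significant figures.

For this body I = (1/2)MR², i.e. k = I/(MR²) = 0.5.
Since ω = v/R, the translational part is ½Mv² and the rotational part is ½I(v/R)² = ½kMv²; the total is ½(1+k)Mv².
The rotational fraction is therefore k/(1+k) = 0.5/1.5 ≈ 0.333.

fraction ≈ 0.333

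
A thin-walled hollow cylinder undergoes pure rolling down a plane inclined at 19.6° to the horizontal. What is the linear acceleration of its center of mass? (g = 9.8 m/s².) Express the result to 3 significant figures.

a ≈ 1.64 m/s²

For this body I = MR², i.e. k = I/(MR²) = 1.
Newton's second law down the slope: Mg sinθ − f = Ma. The torque equation fR = Iα (with α = a/R) gives f = kMa.
Eliminating f: Mg sinθ = (1+k)Ma, so a = g sinθ/(1+k) = 9.8 × sin19.6° / 2 ≈ 1.64 m/s².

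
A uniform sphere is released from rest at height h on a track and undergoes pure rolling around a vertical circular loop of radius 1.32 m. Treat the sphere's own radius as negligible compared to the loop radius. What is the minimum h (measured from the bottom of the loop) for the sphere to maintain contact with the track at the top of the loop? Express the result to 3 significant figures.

Here I = (2/5)MR², so the shape factor k = I/(MR²) = 0.4.
At the top, contact is just lost when gravity alone supplies the centripetal force: Mg = Mv_top²/r, i.e. v_top² = gr.
With ω = v/R, the kinetic energy at speed v is ½(1+k)Mv² = (7/10)Mv².
Energy conservation from release (height h) to the top (height 2r): Mgh = Mg(2r) + (7/10)M·gr.
Thus h_min = 2r + (1+k)r/2 = r(2 + 1.4/2) = 1.32 × 2.7 ≈ 3.56 m.

h_min ≈ 3.56 m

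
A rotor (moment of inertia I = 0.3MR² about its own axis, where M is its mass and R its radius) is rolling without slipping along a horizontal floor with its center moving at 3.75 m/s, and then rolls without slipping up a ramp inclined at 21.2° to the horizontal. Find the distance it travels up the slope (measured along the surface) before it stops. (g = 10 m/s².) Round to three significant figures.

Here I = 0.3MR², so the shape factor k = I/(MR²) = 0.3.
The rolling condition ω = v/R makes the rotational term ½I(v/R)² = ½kMv², so KE_total = ½(1+k)Mv² = (13/20)Mv².
Setting this equal to Mgh gives the vertical rise h = (1+k)v₀²/(2g) = 1.3×3.75²/(2×10) = 0.9141 m.
The distance along the slope is d = h/sinθ = 0.9141/sin21.2° ≈ 2.53 m.

d ≈ 2.53 m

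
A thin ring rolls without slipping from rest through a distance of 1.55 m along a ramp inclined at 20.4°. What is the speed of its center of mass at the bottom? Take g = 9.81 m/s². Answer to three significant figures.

v ≈ 2.30 m/s

With I = MR², the ratio k = I/(MR²) is 1.
Since it rolls without slipping, ω = v/R and KE = ½Mv² + ½Iω² = ½(1+k)Mv² = Mv².
The vertical drop is h = L sinθ = 1.55 × sin20.4° = 0.5403 m.
Setting Mgh = Mv² gives v = √(2gh/(1+k)) = √(2·9.81·0.5403/2) ≈ 2.30 m/s.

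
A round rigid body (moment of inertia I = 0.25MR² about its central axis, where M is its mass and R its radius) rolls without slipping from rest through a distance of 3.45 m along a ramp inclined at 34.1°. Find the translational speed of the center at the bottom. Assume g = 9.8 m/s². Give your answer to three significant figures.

v ≈ 5.51 m/s

For this body I = 0.25MR², i.e. k = I/(MR²) = 0.25.
Rolling without slipping gives ω = v/R, so the total kinetic energy is ½Mv² + ½Iω² = ½(1+k)Mv² = (5/8)Mv².
The vertical drop is h = L sinθ = 3.45 × sin34.1° = 1.934 m.
Setting Mgh = (5/8)Mv² gives v = √(2gh/(1+k)) = √(2·9.8·1.934/1.25) ≈ 5.51 m/s.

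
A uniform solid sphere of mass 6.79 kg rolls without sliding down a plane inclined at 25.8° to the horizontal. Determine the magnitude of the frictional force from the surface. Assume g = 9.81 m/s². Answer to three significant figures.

f ≈ 8.28 N

With I = (2/5)MR², the ratio k = I/(MR²) is 0.4.
Translational: Mg sinθ − f = Ma. Rotational about the CM: fR = Iα = kMRa, so f = kMa.
Combining, a = g sinθ/(1+k) and f = kMa = kMg sinθ/(1+k).
f = 0.4 × 6.79 × 9.81 × sin25.8° / 1.4 ≈ 8.28 N.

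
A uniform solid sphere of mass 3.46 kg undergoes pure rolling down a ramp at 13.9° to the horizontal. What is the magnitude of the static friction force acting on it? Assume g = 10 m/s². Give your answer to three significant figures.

f ≈ 2.37 N

For this body I = (2/5)MR², i.e. k = I/(MR²) = 0.4.
Along the incline Mg sinθ − f = Ma, and torque about the center fR = Iα = kMR²(a/R) gives f = kMa.
Combining, a = g sinθ/(1+k) and f = kMa = kMg sinθ/(1+k).
f = 0.4 × 3.46 × 10 × sin13.9° / 1.4 ≈ 2.37 N.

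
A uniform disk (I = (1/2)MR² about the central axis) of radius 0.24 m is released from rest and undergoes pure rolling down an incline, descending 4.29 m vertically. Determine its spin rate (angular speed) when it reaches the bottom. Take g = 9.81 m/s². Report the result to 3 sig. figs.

ω ≈ 31.2 rad/s

Here I = (1/2)MR², so the shape factor k = I/(MR²) = 0.5.
Rolling without slipping gives ω = v/R, so the total kinetic energy is ½Mv² + ½Iω² = ½(1+k)Mv² = (3/4)Mv².
Energy conservation Mgh = ½(1+k)Mv² gives v = √(2gh/(1+k)) = √(2 × 9.81 × 4.29 / 1.5) = 7.491 m/s.
The angular speed follows from ω = v/R = 7.491/0.24 ≈ 31.2 rad/s.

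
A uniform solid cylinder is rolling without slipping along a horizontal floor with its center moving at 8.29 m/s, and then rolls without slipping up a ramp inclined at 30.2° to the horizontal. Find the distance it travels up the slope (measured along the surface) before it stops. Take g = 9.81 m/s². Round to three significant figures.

d ≈ 10.4 m

For this body I = (1/2)MR², i.e. k = I/(MR²) = 0.5.
Pure rolling means v = ωR; then KE = ½Mv² + ½I(v/R)² = ½(1+k)Mv² = (3/4)Mv².
Setting this equal to Mgh gives the vertical rise h = (1+k)v₀²/(2g) = 1.5×8.29²/(2×9.81) = 5.254 m.
The distance along the slope is d = h/sinθ = 5.254/sin30.2° ≈ 10.4 m.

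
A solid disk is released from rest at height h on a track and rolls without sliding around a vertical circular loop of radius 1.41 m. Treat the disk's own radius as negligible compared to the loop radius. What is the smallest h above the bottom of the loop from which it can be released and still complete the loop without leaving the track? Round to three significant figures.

Here I = (1/2)MR², so the shape factor k = I/(MR²) = 0.5.
At the top of the loop, the minimum-contact condition is Mg = Mv_top²/r, so v_top² = gr.
With ω = v/R, the kinetic energy at speed v is ½(1+k)Mv² = (3/4)Mv².
Energy conservation from release (height h) to the top (height 2r): Mgh = Mg(2r) + (3/4)M·gr.
Thus h_min = 2r + (1+k)r/2 = r(2 + 1.5/2) = 1.41 × 2.75 ≈ 3.88 m.

h_min ≈ 3.88 m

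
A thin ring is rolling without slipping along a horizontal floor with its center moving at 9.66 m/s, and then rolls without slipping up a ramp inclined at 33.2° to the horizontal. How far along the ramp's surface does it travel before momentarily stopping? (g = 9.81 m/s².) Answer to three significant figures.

d ≈ 17.4 m

With I = MR², the ratio k = I/(MR²) is 1.
The rolling condition ω = v/R makes the rotational term ½I(v/R)² = ½kMv², so KE_total = ½(1+k)Mv² = Mv².
Setting this equal to Mgh gives the vertical rise h = (1+k)v₀²/(2g) = 2×9.66²/(2×9.81) = 9.512 m.
Along the incline, d = h/sinθ = 9.512/sin33.2° ≈ 17.4 m.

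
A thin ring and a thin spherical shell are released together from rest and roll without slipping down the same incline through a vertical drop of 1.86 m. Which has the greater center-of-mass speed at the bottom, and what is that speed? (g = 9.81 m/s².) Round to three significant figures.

For rolling without slipping, Mgh = ½(1+k)Mv² where k = I/(MR²), so v = √(2gh/(1+k)).
Thin ring: k = 1, giving v = √(2×9.81×1.86/2) = 4.272 m/s.
Thin spherical shell: k = 2/3, giving v = √(2×9.81×1.86/1.667) = 4.679 m/s.
The smaller k wins: the thin spherical shell, at ≈ 4.68 m/s.

the thin spherical shell, at v ≈ 4.68 m/s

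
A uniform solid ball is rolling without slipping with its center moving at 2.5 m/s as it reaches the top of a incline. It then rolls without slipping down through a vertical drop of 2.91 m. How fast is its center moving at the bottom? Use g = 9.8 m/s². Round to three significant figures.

v ≈ 6.85 m/s

The moment of inertia is (2/5)MR², giving k ≡ I/(MR²) = 0.4.
Rolling without slipping gives ω = v/R, so the total kinetic energy is ½Mv² + ½Iω² = ½(1+k)Mv² = (7/10)Mv².
Conserving energy between top and bottom: (7/10)Mv² = (7/10)Mv₀² + Mgh, hence v² = v₀² + 2gh/(1+k).
v = √(2.5² + 2×9.8×2.91/1.4) = √46.99 ≈ 6.85 m/s.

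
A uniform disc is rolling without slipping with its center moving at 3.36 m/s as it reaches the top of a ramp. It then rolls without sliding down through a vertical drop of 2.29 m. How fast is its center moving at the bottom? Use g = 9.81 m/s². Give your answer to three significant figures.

For this body I = (1/2)MR², i.e. k = I/(MR²) = 0.5.
Since it rolls without slipping, ω = v/R and KE = ½Mv² + ½Iω² = ½(1+k)Mv² = (3/4)Mv².
Conserving energy between top and bottom: (3/4)Mv² = (3/4)Mv₀² + Mgh, hence v² = v₀² + 2gh/(1+k).
v = √(3.36² + 2×9.81×2.29/1.5) = √41.24 ≈ 6.42 m/s.

v ≈ 6.42 m/s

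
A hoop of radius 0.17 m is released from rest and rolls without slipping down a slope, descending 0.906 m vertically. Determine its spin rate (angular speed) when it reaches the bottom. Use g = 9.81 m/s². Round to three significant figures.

ω ≈ 17.5 rad/s

The moment of inertia is MR², giving k ≡ I/(MR²) = 1.
Since it rolls without slipping, ω = v/R and KE = ½Mv² + ½Iω² = ½(1+k)Mv² = Mv².
Energy conservation Mgh = ½(1+k)Mv² gives v = √(2gh/(1+k)) = √(2 × 9.81 × 0.906 / 2) = 2.981 m/s.
Then ω = v/R = 2.981 / 0.17 ≈ 17.5 rad/s.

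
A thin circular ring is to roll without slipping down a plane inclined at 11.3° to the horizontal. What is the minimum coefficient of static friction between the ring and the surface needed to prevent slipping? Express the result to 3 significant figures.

The moment of inertia is MR², giving k ≡ I/(MR²) = 1.
Translational: Mg sinθ − f = Ma. Rotational about the CM: fR = Iα = kMRa, so f = kMa.
These give a = g sinθ/(1+k) and the required friction f = kMg sinθ/(1+k).
The normal force is N = Mg cosθ, so μ_min = f/N = k tanθ/(1+k).
μ_min = 1 × tan11.3° / 2 ≈ 0.0999.

μ_min ≈ 0.0999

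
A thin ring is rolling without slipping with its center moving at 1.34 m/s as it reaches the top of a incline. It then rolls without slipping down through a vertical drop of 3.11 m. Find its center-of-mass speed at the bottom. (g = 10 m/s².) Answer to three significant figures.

With I = MR², the ratio k = I/(MR²) is 1.
Pure rolling means v = ωR; then KE = ½Mv² + ½I(v/R)² = ½(1+k)Mv² = Mv².
Conserving energy between top and bottom: Mv² = Mv₀² + Mgh, hence v² = v₀² + 2gh/(1+k).
v = √(1.34² + 2×10×3.11/2) = √32.9 ≈ 5.74 m/s.

v ≈ 5.74 m/s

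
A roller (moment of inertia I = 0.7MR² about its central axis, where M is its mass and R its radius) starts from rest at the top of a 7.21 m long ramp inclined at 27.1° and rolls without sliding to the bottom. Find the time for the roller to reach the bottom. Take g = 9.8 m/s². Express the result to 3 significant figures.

t ≈ 2.34 s

Here I = 0.7MR², so the shape factor k = I/(MR²) = 0.7.
Newton's second law down the slope: Mg sinθ − f = Ma. The torque equation fR = Iα (with α = a/R) gives f = kMa.
Hence a = g sinθ/(1+k) = 9.8×sin27.1°/1.7 = 2.626 m/s².
Starting from rest, L = ½at², so t = √(2L/a) = √(2×7.21/2.626) ≈ 2.34 s.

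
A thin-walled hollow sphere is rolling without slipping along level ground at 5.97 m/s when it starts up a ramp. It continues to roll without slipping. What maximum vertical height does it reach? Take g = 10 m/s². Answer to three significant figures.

h ≈ 2.97 m

The moment of inertia is (2/3)MR², giving k ≡ I/(MR²) = 2/3.
Rolling without slipping gives ω = v/R, so the total kinetic energy is ½Mv² + ½Iω² = ½(1+k)Mv² = (5/6)Mv².
All of this converts to potential energy at the highest point: (5/6)Mv₀² = Mgh.
Thus h = (1+k)v₀²/(2g) = 1.667 × 5.97² / (2 × 10) ≈ 2.97 m.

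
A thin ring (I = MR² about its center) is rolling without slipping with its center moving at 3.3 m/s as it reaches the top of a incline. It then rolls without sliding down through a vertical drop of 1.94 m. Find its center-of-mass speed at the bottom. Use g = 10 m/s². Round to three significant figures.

The moment of inertia is MR², giving k ≡ I/(MR²) = 1.
The rolling condition ω = v/R makes the rotational term ½I(v/R)² = ½kMv², so KE_total = ½(1+k)Mv² = Mv².
Conserving energy between top and bottom: Mv² = Mv₀² + Mgh, hence v² = v₀² + 2gh/(1+k).
v = √(3.3² + 2×10×1.94/2) = √30.29 ≈ 5.50 m/s.

v ≈ 5.50 m/s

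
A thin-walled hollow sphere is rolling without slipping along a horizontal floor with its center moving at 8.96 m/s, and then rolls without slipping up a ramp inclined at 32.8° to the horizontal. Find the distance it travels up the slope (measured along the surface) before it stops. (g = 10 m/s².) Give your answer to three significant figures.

For this body I = (2/3)MR², i.e. k = I/(MR²) = 2/3.
Rolling without slipping gives ω = v/R, so the total kinetic energy is ½Mv² + ½Iω² = ½(1+k)Mv² = (5/6)Mv².
Setting this equal to Mgh gives the vertical rise h = (1+k)v₀²/(2g) = 1.667×8.96²/(2×10) = 6.69 m.
The distance along the slope is d = h/sinθ = 6.69/sin32.8° ≈ 12.4 m.

d ≈ 12.4 m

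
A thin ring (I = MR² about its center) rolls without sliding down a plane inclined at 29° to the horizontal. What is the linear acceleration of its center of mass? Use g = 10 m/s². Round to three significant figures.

The moment of inertia is MR², giving k ≡ I/(MR²) = 1.
Along the incline Mg sinθ − f = Ma, and torque about the center fR = Iα = kMR²(a/R) gives f = kMa.
Eliminating f: Mg sinθ = (1+k)Ma, so a = g sinθ/(1+k) = 10 × sin29° / 2 ≈ 2.42 m/s².

a ≈ 2.42 m/s²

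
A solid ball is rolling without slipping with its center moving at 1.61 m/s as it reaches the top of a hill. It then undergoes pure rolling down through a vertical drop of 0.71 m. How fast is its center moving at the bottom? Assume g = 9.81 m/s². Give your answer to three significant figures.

Here I = (2/5)MR², so the shape factor k = I/(MR²) = 0.4.
Since it rolls without slipping, ω = v/R and KE = ½Mv² + ½Iω² = ½(1+k)Mv² = (7/10)Mv².
Energy conservation: (7/10)Mv₀² + Mgh = (7/10)Mv², so v² = v₀² + 2gh/(1+k).
v = √(1.61² + 2×9.81×0.71/1.4) = √12.54 ≈ 3.54 m/s.

v ≈ 3.54 m/s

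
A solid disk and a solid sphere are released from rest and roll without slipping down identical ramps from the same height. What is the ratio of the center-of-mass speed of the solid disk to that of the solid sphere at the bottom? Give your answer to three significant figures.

v_ratio ≈ 0.966

Each satisfies Mgh = ½(1+k)Mv² with k = I/(MR²), so v ∝ 1/√(1+k).
For the solid disk k = 0.5; for the solid sphere k = 0.4.
v₁/v₂ = √((1+k₂)/(1+k₁)) = √(1.4/1.5) ≈ 0.966.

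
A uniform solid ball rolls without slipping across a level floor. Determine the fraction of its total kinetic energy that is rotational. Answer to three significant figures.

fraction ≈ 0.286

For this body I = (2/5)MR², i.e. k = I/(MR²) = 0.4.
Since ω = v/R, the translational part is ½Mv² and the rotational part is ½I(v/R)² = ½kMv²; the total is ½(1+k)Mv².
The rotational fraction is therefore k/(1+k) = 0.4/1.4 ≈ 0.286.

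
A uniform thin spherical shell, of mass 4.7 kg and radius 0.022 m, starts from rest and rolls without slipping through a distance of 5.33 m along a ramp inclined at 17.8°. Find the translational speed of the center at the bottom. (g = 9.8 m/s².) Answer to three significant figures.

Here I = (2/3)MR², so the shape factor k = I/(MR²) = 2/3.
Rolling without slipping gives ω = v/R, so the total kinetic energy is ½Mv² + ½Iω² = ½(1+k)Mv² = (5/6)Mv².
The vertical drop is h = L sinθ = 5.33 × sin17.8° = 1.629 m.
Setting Mgh = (5/6)Mv² gives v = √(2gh/(1+k)) = √(2·9.8·1.629/1.667) ≈ 4.38 m/s.

v ≈ 4.38 m/s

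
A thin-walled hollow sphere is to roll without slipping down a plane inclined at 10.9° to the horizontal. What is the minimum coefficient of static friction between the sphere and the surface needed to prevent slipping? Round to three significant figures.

μ_min ≈ 0.0770

For this body I = (2/3)MR², i.e. k = I/(MR²) = 2/3.
Translational: Mg sinθ − f = Ma. Rotational about the CM: fR = Iα = kMRa, so f = kMa.
These give a = g sinθ/(1+k) and the required friction f = kMg sinθ/(1+k).
The normal force is N = Mg cosθ, so μ_min = f/N = k tanθ/(1+k).
μ_min = (2/3) × tan10.9° / 1.667 ≈ 0.0770.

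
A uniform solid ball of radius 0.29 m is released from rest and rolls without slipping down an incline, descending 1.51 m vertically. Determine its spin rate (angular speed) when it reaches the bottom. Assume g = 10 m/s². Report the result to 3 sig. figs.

With I = (2/5)MR², the ratio k = I/(MR²) is 0.4.
Since it rolls without slipping, ω = v/R and KE = ½Mv² + ½Iω² = ½(1+k)Mv² = (7/10)Mv².
Energy conservation Mgh = ½(1+k)Mv² gives v = √(2gh/(1+k)) = √(2 × 10 × 1.51 / 1.4) = 4.645 m/s.
Then ω = v/R = 4.645 / 0.29 ≈ 16.0 rad/s.

ω ≈ 16.0 rad/s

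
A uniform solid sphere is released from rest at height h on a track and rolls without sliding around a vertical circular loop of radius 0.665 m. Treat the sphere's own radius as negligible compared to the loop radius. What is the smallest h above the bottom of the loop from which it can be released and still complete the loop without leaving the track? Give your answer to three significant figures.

For this body I = (2/5)MR², i.e. k = I/(MR²) = 0.4.
At the top of the loop, the minimum-contact condition is Mg = Mv_top²/r, so v_top² = gr.
With ω = v/R, the kinetic energy at speed v is ½(1+k)Mv² = (7/10)Mv².
Energy conservation from release (height h) to the top (height 2r): Mgh = Mg(2r) + (7/10)M·gr.
Thus h_min = 2r + (1+k)r/2 = r(2 + 1.4/2) = 0.665 × 2.7 ≈ 1.80 m.

h_min ≈ 1.80 m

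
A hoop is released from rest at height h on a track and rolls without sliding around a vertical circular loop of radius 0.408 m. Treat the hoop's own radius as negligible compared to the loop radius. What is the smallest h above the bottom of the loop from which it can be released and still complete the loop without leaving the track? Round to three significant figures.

h_min ≈ 1.22 m

With I = MR², the ratio k = I/(MR²) is 1.
At the top, contact is just lost when gravity alone supplies the centripetal force: Mg = Mv_top²/r, i.e. v_top² = gr.
With ω = v/R, the kinetic energy at speed v is ½(1+k)Mv² = Mv².
Energy conservation from release (height h) to the top (height 2r): Mgh = Mg(2r) + M·gr.
Thus h_min = 2r + (1+k)r/2 = r(2 + 2/2) = 0.408 × 3 ≈ 1.22 m.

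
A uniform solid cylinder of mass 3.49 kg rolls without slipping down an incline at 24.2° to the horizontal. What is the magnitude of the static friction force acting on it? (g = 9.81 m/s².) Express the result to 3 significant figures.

With I = (1/2)MR², the ratio k = I/(MR²) is 0.5.
Newton's second law down the slope: Mg sinθ − f = Ma. The torque equation fR = Iα (with α = a/R) gives f = kMa.
Combining, a = g sinθ/(1+k) and f = kMa = kMg sinθ/(1+k).
f = 0.5 × 3.49 × 9.81 × sin24.2° / 1.5 ≈ 4.68 N.

f ≈ 4.68 N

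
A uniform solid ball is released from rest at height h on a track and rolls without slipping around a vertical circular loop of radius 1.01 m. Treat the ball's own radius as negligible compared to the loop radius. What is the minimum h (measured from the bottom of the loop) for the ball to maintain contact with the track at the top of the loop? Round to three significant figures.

With I = (2/5)MR², the ratio k = I/(MR²) is 0.4.
At the top of the loop, the minimum-contact condition is Mg = Mv_top²/r, so v_top² = gr.
With ω = v/R, the kinetic energy at speed v is ½(1+k)Mv² = (7/10)Mv².
Energy conservation from release (height h) to the top (height 2r): Mgh = Mg(2r) + (7/10)M·gr.
Thus h_min = 2r + (1+k)r/2 = r(2 + 1.4/2) = 1.01 × 2.7 ≈ 2.73 m.

h_min ≈ 2.73 m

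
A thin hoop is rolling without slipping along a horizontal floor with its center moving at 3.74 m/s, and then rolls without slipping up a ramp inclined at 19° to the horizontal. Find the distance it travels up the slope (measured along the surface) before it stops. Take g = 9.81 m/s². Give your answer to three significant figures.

d ≈ 4.38 m

With I = MR², the ratio k = I/(MR²) is 1.
Pure rolling means v = ωR; then KE = ½Mv² + ½I(v/R)² = ½(1+k)Mv² = Mv².
Setting this equal to Mgh gives the vertical rise h = (1+k)v₀²/(2g) = 2×3.74²/(2×9.81) = 1.426 m.
Along the incline, d = h/sinθ = 1.426/sin19° ≈ 4.38 m.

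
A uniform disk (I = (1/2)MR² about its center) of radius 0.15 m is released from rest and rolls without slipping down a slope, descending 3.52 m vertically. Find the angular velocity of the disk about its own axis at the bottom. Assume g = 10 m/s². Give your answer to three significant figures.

With I = (1/2)MR², the ratio k = I/(MR²) is 0.5.
Pure rolling means v = ωR; then KE = ½Mv² + ½I(v/R)² = ½(1+k)Mv² = (3/4)Mv².
Energy conservation Mgh = ½(1+k)Mv² gives v = √(2gh/(1+k)) = √(2 × 10 × 3.52 / 1.5) = 6.851 m/s.
The angular speed follows from ω = v/R = 6.851/0.15 ≈ 45.7 rad/s.

ω ≈ 45.7 rad/s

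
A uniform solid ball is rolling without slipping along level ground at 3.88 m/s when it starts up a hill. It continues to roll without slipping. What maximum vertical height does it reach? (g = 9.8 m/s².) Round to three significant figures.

For this body I = (2/5)MR², i.e. k = I/(MR²) = 0.4.
Rolling without slipping gives ω = v/R, so the total kinetic energy is ½Mv² + ½Iω² = ½(1+k)Mv² = (7/10)Mv².
At the top the kinetic energy is zero, so (7/10)Mv₀² = Mgh.
Thus h = (1+k)v₀²/(2g) = 1.4 × 3.88² / (2 × 9.8) ≈ 1.08 m.

h ≈ 1.08 m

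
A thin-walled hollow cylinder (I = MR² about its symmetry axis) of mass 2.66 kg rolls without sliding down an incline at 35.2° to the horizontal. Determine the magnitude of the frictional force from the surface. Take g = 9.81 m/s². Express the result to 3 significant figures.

With I = MR², the ratio k = I/(MR²) is 1.
Newton's second law down the slope: Mg sinθ − f = Ma. The torque equation fR = Iα (with α = a/R) gives f = kMa.
Combining, a = g sinθ/(1+k) and f = kMa = kMg sinθ/(1+k).
f = 1 × 2.66 × 9.81 × sin35.2° / 2 ≈ 7.52 N.

f ≈ 7.52 N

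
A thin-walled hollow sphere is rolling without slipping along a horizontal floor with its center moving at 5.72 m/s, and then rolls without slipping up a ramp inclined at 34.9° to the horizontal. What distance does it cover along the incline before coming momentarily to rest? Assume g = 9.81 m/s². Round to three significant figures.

Here I = (2/3)MR², so the shape factor k = I/(MR²) = 2/3.
Pure rolling means v = ωR; then KE = ½Mv² + ½I(v/R)² = ½(1+k)Mv² = (5/6)Mv².
Setting this equal to Mgh gives the vertical rise h = (1+k)v₀²/(2g) = 1.667×5.72²/(2×9.81) = 2.779 m.
The distance along the slope is d = h/sinθ = 2.779/sin34.9° ≈ 4.86 m.

d ≈ 4.86 m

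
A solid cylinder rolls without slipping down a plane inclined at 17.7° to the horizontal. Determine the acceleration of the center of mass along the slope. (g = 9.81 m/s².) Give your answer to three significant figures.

a ≈ 1.99 m/s²

Here I = (1/2)MR², so the shape factor k = I/(MR²) = 0.5.
Along the incline Mg sinθ − f = Ma, and torque about the center fR = Iα = kMR²(a/R) gives f = kMa.
Eliminating f: Mg sinθ = (1+k)Ma, so a = g sinθ/(1+k) = 9.81 × sin17.7° / 1.5 ≈ 1.99 m/s².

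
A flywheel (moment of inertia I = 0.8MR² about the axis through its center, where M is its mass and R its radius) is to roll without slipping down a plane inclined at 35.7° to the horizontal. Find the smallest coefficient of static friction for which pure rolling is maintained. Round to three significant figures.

The moment of inertia is 0.8MR², giving k ≡ I/(MR²) = 0.8.
Along the incline Mg sinθ − f = Ma, and torque about the center fR = Iα = kMR²(a/R) gives f = kMa.
These give a = g sinθ/(1+k) and the required friction f = kMg sinθ/(1+k).
The normal force is N = Mg cosθ, so μ_min = f/N = k tanθ/(1+k).
μ_min = 0.8 × tan35.7° / 1.8 ≈ 0.319.

μ_min ≈ 0.319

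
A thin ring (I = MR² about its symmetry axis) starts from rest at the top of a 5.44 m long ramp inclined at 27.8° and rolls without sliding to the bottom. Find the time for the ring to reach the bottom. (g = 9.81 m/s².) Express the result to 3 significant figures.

With I = MR², the ratio k = I/(MR²) is 1.
Along the incline Mg sinθ − f = Ma, and torque about the center fR = Iα = kMR²(a/R) gives f = kMa.
Hence a = g sinθ/(1+k) = 9.81×sin27.8°/2 = 2.288 m/s².
With constant a from rest, t = √(2L/a) = √(2·5.44/2.288) ≈ 2.18 s.

t ≈ 2.18 s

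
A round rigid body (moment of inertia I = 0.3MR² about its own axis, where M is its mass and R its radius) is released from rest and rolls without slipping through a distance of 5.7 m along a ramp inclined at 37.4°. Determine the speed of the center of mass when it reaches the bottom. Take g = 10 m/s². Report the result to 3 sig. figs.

v ≈ 7.30 m/s

With I = 0.3MR², the ratio k = I/(MR²) is 0.3.
Since it rolls without slipping, ω = v/R and KE = ½Mv² + ½Iω² = ½(1+k)Mv² = (13/20)Mv².
The vertical drop is h = L sinθ = 5.7 × sin37.4° = 3.462 m.
Setting Mgh = (13/20)Mv² gives v = √(2gh/(1+k)) = √(2·10·3.462/1.3) ≈ 7.30 m/s.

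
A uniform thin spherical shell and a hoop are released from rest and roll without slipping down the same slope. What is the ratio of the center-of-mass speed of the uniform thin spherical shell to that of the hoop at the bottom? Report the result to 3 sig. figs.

v_ratio ≈ 1.10

Each satisfies Mgh = ½(1+k)Mv² with k = I/(MR²), so v ∝ 1/√(1+k).
For the uniform thin spherical shell k = 2/3; for the hoop k = 1.
v₁/v₂ = √((1+k₂)/(1+k₁)) = √(2/1.667) ≈ 1.10.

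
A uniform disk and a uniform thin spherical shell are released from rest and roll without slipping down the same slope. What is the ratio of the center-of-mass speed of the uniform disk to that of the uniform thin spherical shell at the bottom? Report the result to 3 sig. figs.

Each satisfies Mgh = ½(1+k)Mv² with k = I/(MR²), so v ∝ 1/√(1+k).
For the uniform disk k = 0.5; for the uniform thin spherical shell k = 2/3.
v₁/v₂ = √((1+k₂)/(1+k₁)) = √(1.667/1.5) ≈ 1.05.

v_ratio ≈ 1.05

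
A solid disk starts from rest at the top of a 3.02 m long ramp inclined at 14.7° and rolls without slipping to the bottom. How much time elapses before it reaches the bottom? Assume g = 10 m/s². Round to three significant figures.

t ≈ 1.89 s

Here I = (1/2)MR², so the shape factor k = I/(MR²) = 0.5.
Newton's second law down the slope: Mg sinθ − f = Ma. The torque equation fR = Iα (with α = a/R) gives f = kMa.
Hence a = g sinθ/(1+k) = 10×sin14.7°/1.5 = 1.692 m/s².
With constant a from rest, t = √(2L/a) = √(2·3.02/1.692) ≈ 1.89 s.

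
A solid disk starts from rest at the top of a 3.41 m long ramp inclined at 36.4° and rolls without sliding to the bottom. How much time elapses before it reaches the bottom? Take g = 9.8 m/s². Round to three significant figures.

t ≈ 1.33 s

The moment of inertia is (1/2)MR², giving k ≡ I/(MR²) = 0.5.
Translational: Mg sinθ − f = Ma. Rotational about the CM: fR = Iα = kMRa, so f = kMa.
Hence a = g sinθ/(1+k) = 9.8×sin36.4°/1.5 = 3.877 m/s².
Starting from rest, L = ½at², so t = √(2L/a) = √(2×3.41/3.877) ≈ 1.33 s.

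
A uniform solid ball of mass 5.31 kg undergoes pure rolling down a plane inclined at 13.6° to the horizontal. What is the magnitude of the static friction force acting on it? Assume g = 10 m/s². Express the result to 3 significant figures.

With I = (2/5)MR², the ratio k = I/(MR²) is 0.4.
Along the incline Mg sinθ − f = Ma, and torque about the center fR = Iα = kMR²(a/R) gives f = kMa.
Combining, a = g sinθ/(1+k) and f = kMa = kMg sinθ/(1+k).
f = 0.4 × 5.31 × 10 × sin13.6° / 1.4 ≈ 3.57 N.

f ≈ 3.57 N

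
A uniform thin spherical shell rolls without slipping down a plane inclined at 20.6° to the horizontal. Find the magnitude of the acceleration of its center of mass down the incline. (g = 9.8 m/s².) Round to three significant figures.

a ≈ 2.07 m/s²

Here I = (2/3)MR², so the shape factor k = I/(MR²) = 2/3.
Translational: Mg sinθ − f = Ma. Rotational about the CM: fR = Iα = kMRa, so f = kMa.
Eliminating f: Mg sinθ = (1+k)Ma, so a = g sinθ/(1+k) = 9.8 × sin20.6° / 1.667 ≈ 2.07 m/s².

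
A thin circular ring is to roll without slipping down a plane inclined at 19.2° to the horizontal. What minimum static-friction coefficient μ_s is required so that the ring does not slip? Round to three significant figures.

For this body I = MR², i.e. k = I/(MR²) = 1.
Newton's second law down the slope: Mg sinθ − f = Ma. The torque equation fR = Iα (with α = a/R) gives f = kMa.
These give a = g sinθ/(1+k) and the required friction f = kMg sinθ/(1+k).
The normal force is N = Mg cosθ, so μ_min = f/N = k tanθ/(1+k).
μ_min = 1 × tan19.2° / 2 ≈ 0.174.

μ_min ≈ 0.174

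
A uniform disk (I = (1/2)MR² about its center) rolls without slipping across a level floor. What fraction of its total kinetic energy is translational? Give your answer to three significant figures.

fraction ≈ 0.667

With I = (1/2)MR², the ratio k = I/(MR²) is 0.5.
With ω = v/R, KE_trans = ½Mv² and KE_rot = ½Iω² = ½kMv², so KE_total = ½(1+k)Mv².
The translational fraction is therefore 1/(1+k) = 1/1.5 ≈ 0.667.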